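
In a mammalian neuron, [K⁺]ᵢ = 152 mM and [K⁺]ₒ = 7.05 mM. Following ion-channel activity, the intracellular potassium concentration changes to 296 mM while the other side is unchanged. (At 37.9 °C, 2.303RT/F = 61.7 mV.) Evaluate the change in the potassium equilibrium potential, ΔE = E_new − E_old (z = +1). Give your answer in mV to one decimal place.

-17.9 mV

E_old = (61.7/1)·log₁₀(7.05/152) = -82.29 mV
E_new = (61.7/1)·log₁₀(7.05/296) = -100.15 mV
ΔE = -100.15 − (-82.29) = -17.86 mV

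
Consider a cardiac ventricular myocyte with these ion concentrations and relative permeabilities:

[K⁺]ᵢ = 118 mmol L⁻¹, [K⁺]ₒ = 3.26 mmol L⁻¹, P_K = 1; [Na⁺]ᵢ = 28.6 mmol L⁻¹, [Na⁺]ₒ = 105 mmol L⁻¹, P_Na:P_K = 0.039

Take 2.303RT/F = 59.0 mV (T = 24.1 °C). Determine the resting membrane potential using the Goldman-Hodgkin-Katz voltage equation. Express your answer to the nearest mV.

-71 mV

Vm = 59.0 · log₁₀[(Σ P·[cation]ₒ + Σ P·[anion]ᵢ) / (Σ P·[cation]ᵢ + Σ P·[anion]ₒ)]
Numerator = 1×3.26 + 0.039×105 = 7.355
Denominator = 1×118 + 0.039×28.6 = 119.1
Vm = 59.0 · log₁₀(0.061747) = 59.0 × (-1.2094) = -71.35 mV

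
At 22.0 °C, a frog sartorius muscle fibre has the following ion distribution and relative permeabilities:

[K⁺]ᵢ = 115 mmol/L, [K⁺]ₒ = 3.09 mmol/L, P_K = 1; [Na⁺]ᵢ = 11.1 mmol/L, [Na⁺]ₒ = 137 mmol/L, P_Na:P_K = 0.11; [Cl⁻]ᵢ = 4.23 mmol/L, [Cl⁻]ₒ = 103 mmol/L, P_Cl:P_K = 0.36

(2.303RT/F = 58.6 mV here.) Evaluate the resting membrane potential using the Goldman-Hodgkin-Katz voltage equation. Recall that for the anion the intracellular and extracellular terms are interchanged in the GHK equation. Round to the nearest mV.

Vm = 58.6 · log₁₀[(Σ P·[cation]ₒ + Σ P·[anion]ᵢ) / (Σ P·[cation]ᵢ + Σ P·[anion]ₒ)]
Numerator = 1×3.09 + 0.11×137 + 0.36×4.23 = 19.68
Denominator = 1×115 + 0.11×11.1 + 0.36×103 = 153.3
Vm = 58.6 · log₁₀(0.12839) = 58.6 × (-0.8915) = -52.24 mV

-52 mV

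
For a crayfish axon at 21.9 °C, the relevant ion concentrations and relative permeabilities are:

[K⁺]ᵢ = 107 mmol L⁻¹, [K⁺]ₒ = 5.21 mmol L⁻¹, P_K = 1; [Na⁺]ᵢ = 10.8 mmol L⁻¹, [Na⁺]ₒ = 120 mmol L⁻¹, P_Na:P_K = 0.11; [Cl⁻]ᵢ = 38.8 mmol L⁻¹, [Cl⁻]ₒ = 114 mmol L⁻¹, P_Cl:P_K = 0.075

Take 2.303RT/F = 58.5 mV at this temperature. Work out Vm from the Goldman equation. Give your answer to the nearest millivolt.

Vm = 58.5 · log₁₀[(Σ P·[cation]ₒ + Σ P·[anion]ᵢ) / (Σ P·[cation]ᵢ + Σ P·[anion]ₒ)]
Numerator = 1×5.21 + 0.11×120 + 0.075×38.8 = 21.32
Denominator = 1×107 + 0.11×10.8 + 0.075×114 = 116.7
Vm = 58.5 · log₁₀(0.18263) = 58.5 × (-0.7384) = -43.20 mV

-43 mV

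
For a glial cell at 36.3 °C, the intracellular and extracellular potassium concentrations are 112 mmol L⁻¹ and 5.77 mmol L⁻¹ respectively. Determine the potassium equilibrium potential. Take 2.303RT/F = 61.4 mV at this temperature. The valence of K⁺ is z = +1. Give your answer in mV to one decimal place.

-79.1 mV

E = (61.4/z) · log₁₀([K⁺]_out/[K⁺]_in) with z = +1.
= (61.4/1) · log₁₀(5.77/112) = 61.40 · log₁₀(0.05152)
= 61.40 · (-1.2880) = -79.09 mV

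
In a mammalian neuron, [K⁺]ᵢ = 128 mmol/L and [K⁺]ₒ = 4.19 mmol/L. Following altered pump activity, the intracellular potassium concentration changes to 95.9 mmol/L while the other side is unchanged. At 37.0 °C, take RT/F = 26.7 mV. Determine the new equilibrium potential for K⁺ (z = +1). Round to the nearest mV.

After the shift: [K⁺]_out = 4.19, [K⁺]_in = 95.9 mmol/L.
E_new = (26.7/1)·ln(4.19/95.9) = 26.70 · (-3.1306) = -83.59 mV

-84 mV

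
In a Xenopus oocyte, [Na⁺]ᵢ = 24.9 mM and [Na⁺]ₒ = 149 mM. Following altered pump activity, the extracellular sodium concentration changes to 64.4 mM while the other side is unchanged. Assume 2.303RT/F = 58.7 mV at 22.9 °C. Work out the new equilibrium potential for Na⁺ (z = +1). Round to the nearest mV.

After the shift: [Na⁺]_out = 64.4, [Na⁺]_in = 24.9 mM.
E_new = (58.7/1)·log₁₀(64.4/24.9) = 58.70 · (0.4127) = 24.22 mV

24 mV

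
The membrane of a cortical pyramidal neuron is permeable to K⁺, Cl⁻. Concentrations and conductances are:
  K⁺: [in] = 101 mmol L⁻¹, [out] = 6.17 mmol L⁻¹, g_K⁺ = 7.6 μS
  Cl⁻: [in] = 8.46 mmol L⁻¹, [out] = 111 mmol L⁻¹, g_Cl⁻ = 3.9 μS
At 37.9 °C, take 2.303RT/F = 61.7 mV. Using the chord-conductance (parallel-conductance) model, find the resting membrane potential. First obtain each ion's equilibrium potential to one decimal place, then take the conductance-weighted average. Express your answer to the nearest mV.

-73 mV

E_K⁺ = (61.7/1)·log₁₀(6.17/101) = -74.9 mV
E_Cl⁻ = (61.7/-1)·log₁₀(111/8.46) = -69.0 mV
Vm = (Σ gᵢEᵢ)/(Σ gᵢ) = (7.6·-74.9 + 3.9·-69.0) / (7.6 + 3.9)
= -838.34 / 11.5 = -72.90 mV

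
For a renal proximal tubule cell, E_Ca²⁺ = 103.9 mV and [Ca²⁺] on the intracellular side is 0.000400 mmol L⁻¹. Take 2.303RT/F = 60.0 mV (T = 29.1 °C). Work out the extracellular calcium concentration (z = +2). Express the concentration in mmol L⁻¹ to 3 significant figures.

1.16 mmol L⁻¹

Nernst: E = (60.0/2) · log₁₀([out]/[in]), so log₁₀([out]/[in]) = 103.9 × 2 / 60.0 = 3.4633.
[out]/[in] = 10^(3.4633) = 2906.
[out] = 2906 × 0.000400 = 1.163 mmol L⁻¹.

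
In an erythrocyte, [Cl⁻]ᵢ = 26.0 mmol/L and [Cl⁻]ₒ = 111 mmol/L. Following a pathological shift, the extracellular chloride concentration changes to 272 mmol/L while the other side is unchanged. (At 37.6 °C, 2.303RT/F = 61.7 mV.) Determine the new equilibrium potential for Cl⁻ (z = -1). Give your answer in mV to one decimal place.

-62.9 mV

After the shift: [Cl⁻]_out = 272, [Cl⁻]_in = 26.0 mmol/L.
E_new = (61.7/-1)·log₁₀(272/26.0) = -61.70 · (1.0196) = -62.91 mV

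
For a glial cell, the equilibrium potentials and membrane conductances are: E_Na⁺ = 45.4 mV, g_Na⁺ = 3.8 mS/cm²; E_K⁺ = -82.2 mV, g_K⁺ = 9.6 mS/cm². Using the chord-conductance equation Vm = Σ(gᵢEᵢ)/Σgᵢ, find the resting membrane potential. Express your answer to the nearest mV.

-46 mV

Σ gᵢEᵢ = 3.8·(45.4) + 9.6·(-82.2) = -616.60
Σ gᵢ = 3.8 + 9.6 = 13.4
Vm = -616.60 / 13.4 = -46.01 mV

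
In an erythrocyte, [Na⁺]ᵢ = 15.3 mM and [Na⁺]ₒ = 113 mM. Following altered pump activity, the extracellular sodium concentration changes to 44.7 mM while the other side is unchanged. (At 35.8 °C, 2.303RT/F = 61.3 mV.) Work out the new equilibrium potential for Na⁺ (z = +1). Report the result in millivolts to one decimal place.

28.5 mV

After the shift: [Na⁺]_out = 44.7, [Na⁺]_in = 15.3 mM.
E_new = (61.3/1)·log₁₀(44.7/15.3) = 61.30 · (0.4656) = 28.54 mV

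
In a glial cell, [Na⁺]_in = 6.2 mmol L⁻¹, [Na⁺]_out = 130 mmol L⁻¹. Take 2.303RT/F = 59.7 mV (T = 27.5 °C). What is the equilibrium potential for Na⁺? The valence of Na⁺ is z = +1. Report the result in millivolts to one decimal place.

E = (59.7/z) · log₁₀([Na⁺]_out/[Na⁺]_in) with z = +1.
= (59.7/1) · log₁₀(130/6.2) = 59.70 · log₁₀(20.97)
= 59.70 · (1.3216) = 78.90 mV

78.9 mV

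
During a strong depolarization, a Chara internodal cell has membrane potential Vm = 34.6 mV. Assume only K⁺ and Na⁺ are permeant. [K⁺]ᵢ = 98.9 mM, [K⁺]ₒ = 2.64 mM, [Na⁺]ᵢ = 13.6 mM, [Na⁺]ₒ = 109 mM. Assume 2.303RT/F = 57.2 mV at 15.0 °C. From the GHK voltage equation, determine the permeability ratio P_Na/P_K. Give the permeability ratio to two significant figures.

Let α = P_Na/P_K. GHK: Vm = 57.2·log₁₀[(Kₒ + α·Naₒ)/(Kᵢ + α·Naᵢ)].
10^(Vm/57.2) = 10^(34.6/57.2) = 4.0262
So 4.0262·(Kᵢ + α·Naᵢ) = Kₒ + α·Naₒ → α = (4.0262·98.9 − 2.64) / (109.0 − 4.0262·13.6)
α = (398.2 − 2.64) / (109.0 − 54.76) = 395.6/54.24 = 7.292

7.3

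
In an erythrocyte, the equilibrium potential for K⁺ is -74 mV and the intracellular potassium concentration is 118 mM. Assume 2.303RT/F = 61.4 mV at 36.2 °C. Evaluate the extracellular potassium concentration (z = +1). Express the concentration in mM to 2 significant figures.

7.4 mM

Nernst: E = (61.4/1) · log₁₀([out]/[in]), so log₁₀([out]/[in]) = -74.0 × 1 / 61.4 = -1.2052.
[out]/[in] = 10^(-1.2052) = 0.06234.
[out] = 0.06234 × 118 = 7.356 mM.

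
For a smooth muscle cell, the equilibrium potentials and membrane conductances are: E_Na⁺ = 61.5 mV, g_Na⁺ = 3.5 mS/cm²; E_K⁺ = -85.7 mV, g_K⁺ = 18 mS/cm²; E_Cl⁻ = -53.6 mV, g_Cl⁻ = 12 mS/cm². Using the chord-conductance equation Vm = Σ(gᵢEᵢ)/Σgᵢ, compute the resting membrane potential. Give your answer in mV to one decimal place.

-58.8 mV

Σ gᵢEᵢ = 3.5·(61.5) + 18·(-85.7) + 12·(-53.6) = -1970.55
Σ gᵢ = 3.5 + 18 + 12 = 33.5
Vm = -1970.55 / 33.5 = -58.82 mV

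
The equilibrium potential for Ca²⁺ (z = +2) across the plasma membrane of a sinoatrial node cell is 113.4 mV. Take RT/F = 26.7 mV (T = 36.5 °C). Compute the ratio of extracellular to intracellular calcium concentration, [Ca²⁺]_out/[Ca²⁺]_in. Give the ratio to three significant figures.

4890

ln([out]/[in]) = E·z/(26.7) = 113.4 × 2 / 26.7 = 8.4944
[out]/[in] = e^(8.4944) = 4887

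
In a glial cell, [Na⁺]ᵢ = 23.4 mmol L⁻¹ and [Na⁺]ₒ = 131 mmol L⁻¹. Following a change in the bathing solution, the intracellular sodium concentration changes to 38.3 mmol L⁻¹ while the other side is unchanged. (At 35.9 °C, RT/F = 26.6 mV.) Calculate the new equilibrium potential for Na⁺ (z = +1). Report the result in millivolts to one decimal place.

After the shift: [Na⁺]_out = 131, [Na⁺]_in = 38.3 mmol L⁻¹.
E_new = (26.6/1)·ln(131/38.3) = 26.60 · (1.2297) = 32.71 mV

32.7 mV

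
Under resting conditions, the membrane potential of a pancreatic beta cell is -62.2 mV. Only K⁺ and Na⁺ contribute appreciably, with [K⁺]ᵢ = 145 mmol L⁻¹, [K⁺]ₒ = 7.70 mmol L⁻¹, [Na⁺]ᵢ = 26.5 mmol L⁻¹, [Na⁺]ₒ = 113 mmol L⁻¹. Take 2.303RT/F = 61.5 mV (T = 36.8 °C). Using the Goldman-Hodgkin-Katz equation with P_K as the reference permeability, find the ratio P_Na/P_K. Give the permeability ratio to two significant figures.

0.058

Let α = P_Na/P_K. GHK: Vm = 61.5·log₁₀[(Kₒ + α·Naₒ)/(Kᵢ + α·Naᵢ)].
10^(Vm/61.5) = 10^(-62.2/61.5) = 0.097413
So 0.097413·(Kᵢ + α·Naᵢ) = Kₒ + α·Naₒ → α = (0.097413·145.0 − 7.7) / (113.0 − 0.097413·26.5)
α = (14.12 − 7.7) / (113.0 − 2.581) = 6.425/110.4 = 0.05819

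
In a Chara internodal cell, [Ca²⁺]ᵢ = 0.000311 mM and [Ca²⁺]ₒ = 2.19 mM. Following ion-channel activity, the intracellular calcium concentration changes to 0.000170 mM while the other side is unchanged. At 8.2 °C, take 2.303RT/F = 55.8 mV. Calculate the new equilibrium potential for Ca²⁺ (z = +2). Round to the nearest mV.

After the shift: [Ca²⁺]_out = 2.19, [Ca²⁺]_in = 0.000170 mM.
E_new = (55.8/2)·log₁₀(2.19/0.000170) = 27.90 · (4.1100) = 114.67 mV

115 mV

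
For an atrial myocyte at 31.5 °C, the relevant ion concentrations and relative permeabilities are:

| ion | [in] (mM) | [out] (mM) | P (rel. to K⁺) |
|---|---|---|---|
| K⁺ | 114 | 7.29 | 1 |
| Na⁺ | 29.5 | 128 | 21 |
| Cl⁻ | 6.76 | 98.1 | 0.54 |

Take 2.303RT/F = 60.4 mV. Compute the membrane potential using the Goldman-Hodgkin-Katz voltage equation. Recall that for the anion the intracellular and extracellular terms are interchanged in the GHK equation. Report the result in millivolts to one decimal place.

Vm = 60.4 · log₁₀[(Σ P·[cation]ₒ + Σ P·[anion]ᵢ) / (Σ P·[cation]ᵢ + Σ P·[anion]ₒ)]
Numerator = 1×7.29 + 21×128 + 0.54×6.76 = 2699
Denominator = 1×114 + 21×29.5 + 0.54×98.1 = 786.5
Vm = 60.4 · log₁₀(3.4317) = 60.4 × (0.5355) = 32.34 mV

32.3 mV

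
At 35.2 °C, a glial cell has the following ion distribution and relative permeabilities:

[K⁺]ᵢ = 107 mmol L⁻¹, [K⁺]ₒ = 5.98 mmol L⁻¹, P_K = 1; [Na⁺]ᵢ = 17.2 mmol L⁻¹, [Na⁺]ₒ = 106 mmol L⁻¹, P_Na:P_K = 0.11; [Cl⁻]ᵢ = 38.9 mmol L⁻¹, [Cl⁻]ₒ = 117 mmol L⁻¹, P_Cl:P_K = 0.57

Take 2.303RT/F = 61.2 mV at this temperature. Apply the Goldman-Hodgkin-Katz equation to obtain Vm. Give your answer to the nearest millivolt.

Vm = 61.2 · log₁₀[(Σ P·[cation]ₒ + Σ P·[anion]ᵢ) / (Σ P·[cation]ᵢ + Σ P·[anion]ₒ)]
Numerator = 1×5.98 + 0.11×106 + 0.57×38.9 = 39.81
Denominator = 1×107 + 0.11×17.2 + 0.57×117 = 175.6
Vm = 61.2 · log₁₀(0.22675) = 61.2 × (-0.6445) = -39.44 mV

-39 mV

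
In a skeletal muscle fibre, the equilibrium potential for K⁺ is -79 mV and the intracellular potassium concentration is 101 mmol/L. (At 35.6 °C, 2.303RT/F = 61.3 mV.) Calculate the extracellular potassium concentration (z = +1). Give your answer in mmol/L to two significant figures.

5.2 mmol/L

Nernst: E = (61.3/1) · log₁₀([out]/[in]), so log₁₀([out]/[in]) = -79.0 × 1 / 61.3 = -1.2887.
[out]/[in] = 10^(-1.2887) = 0.05143.
[out] = 0.05143 × 101 = 5.195 mmol/L.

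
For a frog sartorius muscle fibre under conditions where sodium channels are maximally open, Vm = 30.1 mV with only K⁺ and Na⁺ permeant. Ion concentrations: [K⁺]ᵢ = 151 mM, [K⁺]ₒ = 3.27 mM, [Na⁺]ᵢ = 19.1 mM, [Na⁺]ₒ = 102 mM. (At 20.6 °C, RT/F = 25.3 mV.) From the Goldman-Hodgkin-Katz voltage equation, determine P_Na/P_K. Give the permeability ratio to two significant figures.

13

Let α = P_Na/P_K. GHK: Vm = 25.3·ln[(Kₒ + α·Naₒ)/(Kᵢ + α·Naᵢ)].
e^(Vm/25.3) = e^(30.1/25.3) = 3.2862
So 3.2862·(Kᵢ + α·Naᵢ) = Kₒ + α·Naₒ → α = (3.2862·151.0 − 3.27) / (102.0 − 3.2862·19.1)
α = (496.2 − 3.27) / (102.0 − 62.77) = 492.9/39.23 = 12.56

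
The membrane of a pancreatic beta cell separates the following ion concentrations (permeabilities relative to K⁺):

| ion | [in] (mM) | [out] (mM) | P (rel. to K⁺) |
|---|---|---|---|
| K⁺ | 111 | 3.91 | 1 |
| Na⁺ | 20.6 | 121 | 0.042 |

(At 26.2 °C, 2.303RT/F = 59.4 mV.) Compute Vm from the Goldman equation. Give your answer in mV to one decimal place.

-65.0 mV

Vm = 59.4 · log₁₀[(Σ P·[cation]ₒ + Σ P·[anion]ᵢ) / (Σ P·[cation]ᵢ + Σ P·[anion]ₒ)]
Numerator = 1×3.91 + 0.042×121 = 8.992
Denominator = 1×111 + 0.042×20.6 = 111.9
Vm = 59.4 · log₁₀(0.080382) = 59.4 × (-1.0948) = -65.03 mV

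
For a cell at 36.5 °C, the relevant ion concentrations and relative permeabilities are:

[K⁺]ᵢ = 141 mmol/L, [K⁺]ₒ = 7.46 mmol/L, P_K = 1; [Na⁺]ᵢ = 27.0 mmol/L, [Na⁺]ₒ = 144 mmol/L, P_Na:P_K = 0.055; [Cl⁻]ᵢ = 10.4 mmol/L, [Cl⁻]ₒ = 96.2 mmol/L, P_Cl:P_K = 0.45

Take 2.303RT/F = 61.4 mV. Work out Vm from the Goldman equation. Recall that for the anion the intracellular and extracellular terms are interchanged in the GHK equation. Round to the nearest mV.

-59 mV

Vm = 61.4 · log₁₀[(Σ P·[cation]ₒ + Σ P·[anion]ᵢ) / (Σ P·[cation]ᵢ + Σ P·[anion]ₒ)]
Numerator = 1×7.46 + 0.055×144 + 0.45×10.4 = 20.06
Denominator = 1×141 + 0.055×27.0 + 0.45×96.2 = 185.8
Vm = 61.4 · log₁₀(0.10798) = 61.4 × (-0.9667) = -59.35 mV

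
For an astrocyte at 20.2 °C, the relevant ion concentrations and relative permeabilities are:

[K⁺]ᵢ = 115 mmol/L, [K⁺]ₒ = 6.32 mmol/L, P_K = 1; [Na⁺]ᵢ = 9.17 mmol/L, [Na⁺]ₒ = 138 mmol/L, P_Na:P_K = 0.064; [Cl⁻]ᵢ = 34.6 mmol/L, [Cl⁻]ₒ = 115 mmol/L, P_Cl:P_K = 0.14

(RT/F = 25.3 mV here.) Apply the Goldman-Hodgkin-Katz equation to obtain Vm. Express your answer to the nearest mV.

Vm = 25.3 · ln[(Σ P·[cation]ₒ + Σ P·[anion]ᵢ) / (Σ P·[cation]ᵢ + Σ P·[anion]ₒ)]
Numerator = 1×6.32 + 0.064×138 + 0.14×34.6 = 20
Denominator = 1×115 + 0.064×9.17 + 0.14×115 = 131.7
Vm = 25.3 · ln(0.15185) = 25.3 × (-1.8849) = -47.69 mV

-48 mV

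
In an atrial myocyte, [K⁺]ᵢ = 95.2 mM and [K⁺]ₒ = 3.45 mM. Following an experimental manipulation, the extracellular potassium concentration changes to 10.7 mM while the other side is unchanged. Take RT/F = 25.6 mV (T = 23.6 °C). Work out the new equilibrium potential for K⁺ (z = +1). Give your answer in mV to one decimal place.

-56.0 mV

After the shift: [K⁺]_out = 10.7, [K⁺]_in = 95.2 mM.
E_new = (25.6/1)·ln(10.7/95.2) = 25.60 · (-2.1857) = -55.95 mV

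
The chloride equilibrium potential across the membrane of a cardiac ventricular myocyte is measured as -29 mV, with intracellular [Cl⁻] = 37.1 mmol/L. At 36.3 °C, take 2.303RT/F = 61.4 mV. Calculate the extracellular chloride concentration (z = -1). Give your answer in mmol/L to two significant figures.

110 mmol/L

Nernst: E = (61.4/-1) · log₁₀([out]/[in]), so log₁₀([out]/[in]) = -29.0 × -1 / 61.4 = 0.4723.
[out]/[in] = 10^(0.4723) = 2.967.
[out] = 2.967 × 37.1 = 110.1 mmol/L.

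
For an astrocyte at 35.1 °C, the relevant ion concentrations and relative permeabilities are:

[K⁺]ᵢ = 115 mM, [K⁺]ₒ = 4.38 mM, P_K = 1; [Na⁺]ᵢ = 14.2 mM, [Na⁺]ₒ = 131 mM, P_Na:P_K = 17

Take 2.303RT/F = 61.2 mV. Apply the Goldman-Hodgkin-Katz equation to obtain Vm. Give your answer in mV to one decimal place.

48.8 mV

Vm = 61.2 · log₁₀[(Σ P·[cation]ₒ + Σ P·[anion]ᵢ) / (Σ P·[cation]ᵢ + Σ P·[anion]ₒ)]
Numerator = 1×4.38 + 17×131 = 2231
Denominator = 1×115 + 17×14.2 = 356.4
Vm = 61.2 · log₁₀(6.2609) = 61.2 × (0.7966) = 48.75 mV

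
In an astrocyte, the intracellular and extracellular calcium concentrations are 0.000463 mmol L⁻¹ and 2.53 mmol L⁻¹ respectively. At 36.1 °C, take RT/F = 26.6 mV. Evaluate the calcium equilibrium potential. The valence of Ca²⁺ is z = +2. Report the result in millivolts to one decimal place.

114.5 mV

E = (26.6/z) · ln([Ca²⁺]_out/[Ca²⁺]_in) with z = +2.
= (26.6/2) · ln(2.53/0.000463) = 13.30 · ln(5464)
= 13.30 · (8.6060) = 114.46 mV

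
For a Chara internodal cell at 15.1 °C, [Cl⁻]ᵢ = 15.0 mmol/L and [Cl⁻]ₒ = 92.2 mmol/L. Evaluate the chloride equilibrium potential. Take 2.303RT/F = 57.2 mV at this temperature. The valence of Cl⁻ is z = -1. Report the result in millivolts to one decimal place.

-45.1 mV

E = (57.2/z) · log₁₀([Cl⁻]_out/[Cl⁻]_in) with z = -1.
For an anion, dividing by z = -1 reverses the sign.
= (57.2/-1) · log₁₀(92.2/15.0) = -57.20 · log₁₀(6.147)
= -57.20 · (0.7886) = -45.11 mV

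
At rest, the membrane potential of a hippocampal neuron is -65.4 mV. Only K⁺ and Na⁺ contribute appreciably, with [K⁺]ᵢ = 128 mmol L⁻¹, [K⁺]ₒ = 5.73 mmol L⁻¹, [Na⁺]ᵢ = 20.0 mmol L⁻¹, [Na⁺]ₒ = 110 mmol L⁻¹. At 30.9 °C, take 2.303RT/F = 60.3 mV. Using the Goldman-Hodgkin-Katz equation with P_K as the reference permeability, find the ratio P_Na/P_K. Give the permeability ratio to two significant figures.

0.044

Let α = P_Na/P_K. GHK: Vm = 60.3·log₁₀[(Kₒ + α·Naₒ)/(Kᵢ + α·Naᵢ)].
10^(Vm/60.3) = 10^(-65.4/60.3) = 0.082304
So 0.082304·(Kᵢ + α·Naᵢ) = Kₒ + α·Naₒ → α = (0.082304·128.0 − 5.73) / (110.0 − 0.082304·20.0)
α = (10.53 − 5.73) / (110.0 − 1.646) = 4.805/108.4 = 0.04435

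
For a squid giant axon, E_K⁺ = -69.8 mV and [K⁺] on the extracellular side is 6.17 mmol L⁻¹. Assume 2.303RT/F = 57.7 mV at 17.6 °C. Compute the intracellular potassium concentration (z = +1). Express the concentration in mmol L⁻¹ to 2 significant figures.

Nernst: E = (57.7/1) · log₁₀([out]/[in]), so log₁₀([out]/[in]) = -69.8 × 1 / 57.7 = -1.2097.
[out]/[in] = 10^(-1.2097) = 0.0617.
[in] = 6.17 / 0.0617 = 100 mmol L⁻¹.

100 mmol L⁻¹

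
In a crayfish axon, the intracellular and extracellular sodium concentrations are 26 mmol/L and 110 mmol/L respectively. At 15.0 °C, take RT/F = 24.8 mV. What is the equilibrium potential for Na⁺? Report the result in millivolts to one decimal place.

35.8 mV

E = (24.8/z) · ln([Na⁺]_out/[Na⁺]_in) with z = +1.
= (24.8/1) · ln(110/26) = 24.80 · ln(4.231)
= 24.80 · (1.4424) = 35.77 mV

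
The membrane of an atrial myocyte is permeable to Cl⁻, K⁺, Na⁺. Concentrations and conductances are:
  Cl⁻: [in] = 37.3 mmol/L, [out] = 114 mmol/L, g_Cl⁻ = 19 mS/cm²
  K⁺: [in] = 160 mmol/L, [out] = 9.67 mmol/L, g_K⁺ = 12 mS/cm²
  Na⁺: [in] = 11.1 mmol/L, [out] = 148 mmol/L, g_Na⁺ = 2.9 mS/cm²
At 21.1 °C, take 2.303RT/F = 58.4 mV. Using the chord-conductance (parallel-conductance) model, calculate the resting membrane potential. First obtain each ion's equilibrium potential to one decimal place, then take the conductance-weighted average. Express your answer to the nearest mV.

-35 mV

E_Cl⁻ = (58.4/-1)·log₁₀(114/37.3) = -28.3 mV
E_K⁺ = (58.4/1)·log₁₀(9.67/160) = -71.2 mV
E_Na⁺ = (58.4/1)·log₁₀(148/11.1) = 65.7 mV
Vm = (Σ gᵢEᵢ)/(Σ gᵢ) = (19·-28.3 + 12·-71.2 + 2.9·65.7) / (19 + 12 + 2.9)
= -1201.57 / 33.9 = -35.44 mV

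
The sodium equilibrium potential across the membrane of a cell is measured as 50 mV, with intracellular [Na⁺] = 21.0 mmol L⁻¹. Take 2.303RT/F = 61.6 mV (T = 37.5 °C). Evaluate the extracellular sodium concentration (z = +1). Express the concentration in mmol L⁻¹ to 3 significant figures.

Nernst: E = (61.6/1) · log₁₀([out]/[in]), so log₁₀([out]/[in]) = 50.0 × 1 / 61.6 = 0.8117.
[out]/[in] = 10^(0.8117) = 6.482.
[out] = 6.482 × 21.0 = 136.1 mmol L⁻¹.

136 mmol L⁻¹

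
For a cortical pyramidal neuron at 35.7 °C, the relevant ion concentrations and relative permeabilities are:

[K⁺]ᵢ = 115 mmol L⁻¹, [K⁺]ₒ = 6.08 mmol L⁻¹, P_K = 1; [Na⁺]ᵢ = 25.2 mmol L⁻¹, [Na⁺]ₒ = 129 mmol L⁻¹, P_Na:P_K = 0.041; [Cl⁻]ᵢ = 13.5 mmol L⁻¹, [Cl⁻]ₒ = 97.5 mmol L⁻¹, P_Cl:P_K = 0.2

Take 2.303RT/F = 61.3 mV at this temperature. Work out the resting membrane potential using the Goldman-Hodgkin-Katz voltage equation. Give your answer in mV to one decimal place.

-60.3 mV

Vm = 61.3 · log₁₀[(Σ P·[cation]ₒ + Σ P·[anion]ᵢ) / (Σ P·[cation]ᵢ + Σ P·[anion]ₒ)]
Numerator = 1×6.08 + 0.041×129 + 0.2×13.5 = 14.07
Denominator = 1×115 + 0.041×25.2 + 0.2×97.5 = 135.5
Vm = 61.3 · log₁₀(0.1038) = 61.3 × (-0.9838) = -60.31 mV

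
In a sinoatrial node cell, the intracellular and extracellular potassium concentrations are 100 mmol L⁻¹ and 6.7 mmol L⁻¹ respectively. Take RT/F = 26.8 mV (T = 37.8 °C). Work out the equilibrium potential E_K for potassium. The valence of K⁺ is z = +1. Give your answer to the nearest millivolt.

-72 mV

E = (26.8/z) · ln([K⁺]_out/[K⁺]_in) with z = +1.
= (26.8/1) · ln(6.7/100) = 26.80 · ln(0.067)
= 26.80 · (-2.7031) = -72.44 mV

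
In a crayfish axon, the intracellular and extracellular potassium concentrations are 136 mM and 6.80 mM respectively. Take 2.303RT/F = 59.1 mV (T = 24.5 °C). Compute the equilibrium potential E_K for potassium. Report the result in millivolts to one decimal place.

E = (59.1/z) · log₁₀([K⁺]_out/[K⁺]_in) with z = +1.
= (59.1/1) · log₁₀(6.80/136) = 59.10 · log₁₀(0.05)
= 59.10 · (-1.3010) = -76.89 mV

-76.9 mV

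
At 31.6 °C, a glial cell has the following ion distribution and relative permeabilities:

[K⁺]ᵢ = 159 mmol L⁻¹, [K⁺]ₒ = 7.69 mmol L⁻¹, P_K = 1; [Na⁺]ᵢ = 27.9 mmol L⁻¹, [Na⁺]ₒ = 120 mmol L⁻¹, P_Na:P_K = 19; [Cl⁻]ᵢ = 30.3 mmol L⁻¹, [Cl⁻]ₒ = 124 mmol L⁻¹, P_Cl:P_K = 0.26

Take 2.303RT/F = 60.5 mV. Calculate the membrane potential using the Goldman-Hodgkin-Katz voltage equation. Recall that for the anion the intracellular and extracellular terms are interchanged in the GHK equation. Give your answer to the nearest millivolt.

Vm = 60.5 · log₁₀[(Σ P·[cation]ₒ + Σ P·[anion]ᵢ) / (Σ P·[cation]ᵢ + Σ P·[anion]ₒ)]
Numerator = 1×7.69 + 19×120 + 0.26×30.3 = 2296
Denominator = 1×159 + 19×27.9 + 0.26×124 = 721.3
Vm = 60.5 · log₁₀(3.1824) = 60.5 × (0.5028) = 30.42 mV

30 mV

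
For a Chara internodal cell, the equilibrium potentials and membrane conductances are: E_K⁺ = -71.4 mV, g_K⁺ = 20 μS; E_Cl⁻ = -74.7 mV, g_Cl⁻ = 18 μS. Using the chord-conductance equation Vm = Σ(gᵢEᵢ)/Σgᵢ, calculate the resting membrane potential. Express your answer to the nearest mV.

Σ gᵢEᵢ = 20·(-71.4) + 18·(-74.7) = -2772.60
Σ gᵢ = 20 + 18 = 38
Vm = -2772.60 / 38 = -72.96 mV

-73 mV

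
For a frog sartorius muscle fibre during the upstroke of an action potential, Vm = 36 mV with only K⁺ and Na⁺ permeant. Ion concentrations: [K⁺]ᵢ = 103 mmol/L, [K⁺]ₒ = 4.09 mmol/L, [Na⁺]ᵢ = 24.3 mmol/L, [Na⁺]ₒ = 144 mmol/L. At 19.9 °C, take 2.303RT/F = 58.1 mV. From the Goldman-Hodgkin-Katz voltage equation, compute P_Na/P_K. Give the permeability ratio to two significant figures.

Let α = P_Na/P_K. GHK: Vm = 58.1·log₁₀[(Kₒ + α·Naₒ)/(Kᵢ + α·Naᵢ)].
10^(Vm/58.1) = 10^(36.0/58.1) = 4.1651
So 4.1651·(Kᵢ + α·Naᵢ) = Kₒ + α·Naₒ → α = (4.1651·103.0 − 4.09) / (144.0 − 4.1651·24.3)
α = (429 − 4.09) / (144.0 − 101.2) = 424.9/42.79 = 9.93

9.9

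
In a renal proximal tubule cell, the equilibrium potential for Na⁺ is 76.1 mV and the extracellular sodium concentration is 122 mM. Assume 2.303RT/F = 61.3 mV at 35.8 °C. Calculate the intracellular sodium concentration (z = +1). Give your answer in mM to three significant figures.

7.00 mM

Nernst: E = (61.3/1) · log₁₀([out]/[in]), so log₁₀([out]/[in]) = 76.1 × 1 / 61.3 = 1.2414.
[out]/[in] = 10^(1.2414) = 17.44.
[in] = 122 / 17.44 = 6.997 mM.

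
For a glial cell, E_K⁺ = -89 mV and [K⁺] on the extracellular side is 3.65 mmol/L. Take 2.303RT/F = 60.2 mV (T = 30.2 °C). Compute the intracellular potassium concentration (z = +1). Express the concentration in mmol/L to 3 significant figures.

Nernst: E = (60.2/1) · log₁₀([out]/[in]), so log₁₀([out]/[in]) = -89.0 × 1 / 60.2 = -1.4784.
[out]/[in] = 10^(-1.4784) = 0.03323.
[in] = 3.65 / 0.03323 = 109.8 mmol/L.

110 mmol/L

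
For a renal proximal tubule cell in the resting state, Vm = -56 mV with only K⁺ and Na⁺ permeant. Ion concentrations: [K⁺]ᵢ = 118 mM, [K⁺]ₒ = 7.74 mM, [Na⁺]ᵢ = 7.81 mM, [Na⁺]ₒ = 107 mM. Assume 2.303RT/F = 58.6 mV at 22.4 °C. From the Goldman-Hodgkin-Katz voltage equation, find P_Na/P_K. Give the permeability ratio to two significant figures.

0.050

Let α = P_Na/P_K. GHK: Vm = 58.6·log₁₀[(Kₒ + α·Naₒ)/(Kᵢ + α·Naᵢ)].
10^(Vm/58.6) = 10^(-56.0/58.6) = 0.11076
So 0.11076·(Kᵢ + α·Naᵢ) = Kₒ + α·Naₒ → α = (0.11076·118.0 − 7.74) / (107.0 − 0.11076·7.81)
α = (13.07 − 7.74) / (107.0 − 0.865) = 5.329/106.1 = 0.05021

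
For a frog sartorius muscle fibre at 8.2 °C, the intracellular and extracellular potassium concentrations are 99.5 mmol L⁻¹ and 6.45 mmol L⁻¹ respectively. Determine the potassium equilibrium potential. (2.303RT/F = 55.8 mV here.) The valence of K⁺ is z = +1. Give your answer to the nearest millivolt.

-66 mV

E = (55.8/z) · log₁₀([K⁺]_out/[K⁺]_in) with z = +1.
= (55.8/1) · log₁₀(6.45/99.5) = 55.80 · log₁₀(0.06482)
= 55.80 · (-1.1883) = -66.31 mV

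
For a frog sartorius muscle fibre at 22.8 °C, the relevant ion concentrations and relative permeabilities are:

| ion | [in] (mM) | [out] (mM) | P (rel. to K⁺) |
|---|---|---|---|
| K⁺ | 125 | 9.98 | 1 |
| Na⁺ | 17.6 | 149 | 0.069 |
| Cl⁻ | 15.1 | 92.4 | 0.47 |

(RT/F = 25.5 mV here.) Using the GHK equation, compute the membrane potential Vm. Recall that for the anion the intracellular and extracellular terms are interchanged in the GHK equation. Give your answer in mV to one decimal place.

Vm = 25.5 · ln[(Σ P·[cation]ₒ + Σ P·[anion]ᵢ) / (Σ P·[cation]ᵢ + Σ P·[anion]ₒ)]
Numerator = 1×9.98 + 0.069×149 + 0.47×15.1 = 27.36
Denominator = 1×125 + 0.069×17.6 + 0.47×92.4 = 169.6
Vm = 25.5 · ln(0.16127) = 25.5 × (-1.8247) = -46.53 mV

-46.5 mV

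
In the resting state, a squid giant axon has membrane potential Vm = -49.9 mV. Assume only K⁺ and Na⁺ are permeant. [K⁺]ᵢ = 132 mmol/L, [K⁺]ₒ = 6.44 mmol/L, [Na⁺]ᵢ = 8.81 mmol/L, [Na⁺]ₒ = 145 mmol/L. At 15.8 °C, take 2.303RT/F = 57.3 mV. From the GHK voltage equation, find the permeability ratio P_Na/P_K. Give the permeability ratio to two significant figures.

Let α = P_Na/P_K. GHK: Vm = 57.3·log₁₀[(Kₒ + α·Naₒ)/(Kᵢ + α·Naᵢ)].
10^(Vm/57.3) = 10^(-49.9/57.3) = 0.13463
So 0.13463·(Kᵢ + α·Naᵢ) = Kₒ + α·Naₒ → α = (0.13463·132.0 − 6.44) / (145.0 − 0.13463·8.81)
α = (17.77 − 6.44) / (145.0 − 1.186) = 11.33/143.8 = 0.07879

0.079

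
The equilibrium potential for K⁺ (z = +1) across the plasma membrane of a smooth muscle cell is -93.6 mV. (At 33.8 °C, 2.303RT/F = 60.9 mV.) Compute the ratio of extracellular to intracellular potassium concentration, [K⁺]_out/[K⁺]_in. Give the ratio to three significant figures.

log₁₀([out]/[in]) = E·z/(60.9) = -93.6 × 1 / 60.9 = -1.5369
[out]/[in] = 10^(-1.5369) = 0.02904

0.0290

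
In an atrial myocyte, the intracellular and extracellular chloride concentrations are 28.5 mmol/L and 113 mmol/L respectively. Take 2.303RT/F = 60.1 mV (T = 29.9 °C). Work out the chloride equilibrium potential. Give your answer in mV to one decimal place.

-36.0 mV

E = (60.1/z) · log₁₀([Cl⁻]_out/[Cl⁻]_in) with z = -1.
For an anion, dividing by z = -1 reverses the sign.
= (60.1/-1) · log₁₀(113/28.5) = -60.10 · log₁₀(3.965)
= -60.10 · (0.5982) = -35.95 mV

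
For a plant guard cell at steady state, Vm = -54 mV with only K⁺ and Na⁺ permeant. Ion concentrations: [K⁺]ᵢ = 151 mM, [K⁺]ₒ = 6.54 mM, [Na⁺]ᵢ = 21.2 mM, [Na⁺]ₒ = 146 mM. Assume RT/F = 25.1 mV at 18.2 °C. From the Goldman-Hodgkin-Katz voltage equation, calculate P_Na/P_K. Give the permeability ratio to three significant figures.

0.0768

Let α = P_Na/P_K. GHK: Vm = 25.1·ln[(Kₒ + α·Naₒ)/(Kᵢ + α·Naᵢ)].
e^(Vm/25.1) = e^(-54.0/25.1) = 0.11632
So 0.11632·(Kᵢ + α·Naᵢ) = Kₒ + α·Naₒ → α = (0.11632·151.0 − 6.54) / (146.0 − 0.11632·21.2)
α = (17.56 − 6.54) / (146.0 − 2.466) = 11.02/143.5 = 0.07681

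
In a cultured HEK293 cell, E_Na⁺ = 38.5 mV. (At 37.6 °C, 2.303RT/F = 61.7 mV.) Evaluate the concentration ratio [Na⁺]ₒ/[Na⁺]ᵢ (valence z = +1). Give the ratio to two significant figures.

4.2

log₁₀([out]/[in]) = E·z/(61.7) = 38.5 × 1 / 61.7 = 0.6240
[out]/[in] = 10^(0.6240) = 4.207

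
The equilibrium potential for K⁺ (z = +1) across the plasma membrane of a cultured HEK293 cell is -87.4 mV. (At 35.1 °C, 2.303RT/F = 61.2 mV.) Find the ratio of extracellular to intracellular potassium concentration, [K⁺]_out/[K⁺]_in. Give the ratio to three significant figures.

0.0373

log₁₀([out]/[in]) = E·z/(61.2) = -87.4 × 1 / 61.2 = -1.4281
[out]/[in] = 10^(-1.4281) = 0.03732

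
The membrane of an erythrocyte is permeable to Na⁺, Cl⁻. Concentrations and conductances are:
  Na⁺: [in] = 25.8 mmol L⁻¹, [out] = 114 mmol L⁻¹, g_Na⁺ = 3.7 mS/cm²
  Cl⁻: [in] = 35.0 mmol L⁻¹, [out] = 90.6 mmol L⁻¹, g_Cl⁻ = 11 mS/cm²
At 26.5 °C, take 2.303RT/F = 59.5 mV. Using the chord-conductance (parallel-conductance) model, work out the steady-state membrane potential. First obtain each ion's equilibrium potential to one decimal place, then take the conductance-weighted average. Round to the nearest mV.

-9 mV

E_Na⁺ = (59.5/1)·log₁₀(114/25.8) = 38.4 mV
E_Cl⁻ = (59.5/-1)·log₁₀(90.6/35.0) = -24.6 mV
Vm = (Σ gᵢEᵢ)/(Σ gᵢ) = (3.7·38.4 + 11·-24.6) / (3.7 + 11)
= -128.52 / 14.7 = -8.74 mV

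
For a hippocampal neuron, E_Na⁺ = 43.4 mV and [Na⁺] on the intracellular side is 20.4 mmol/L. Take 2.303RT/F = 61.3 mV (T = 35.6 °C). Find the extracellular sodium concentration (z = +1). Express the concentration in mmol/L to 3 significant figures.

104 mmol/L

Nernst: E = (61.3/1) · log₁₀([out]/[in]), so log₁₀([out]/[in]) = 43.4 × 1 / 61.3 = 0.7080.
[out]/[in] = 10^(0.7080) = 5.105.
[out] = 5.105 × 20.4 = 104.1 mmol/L.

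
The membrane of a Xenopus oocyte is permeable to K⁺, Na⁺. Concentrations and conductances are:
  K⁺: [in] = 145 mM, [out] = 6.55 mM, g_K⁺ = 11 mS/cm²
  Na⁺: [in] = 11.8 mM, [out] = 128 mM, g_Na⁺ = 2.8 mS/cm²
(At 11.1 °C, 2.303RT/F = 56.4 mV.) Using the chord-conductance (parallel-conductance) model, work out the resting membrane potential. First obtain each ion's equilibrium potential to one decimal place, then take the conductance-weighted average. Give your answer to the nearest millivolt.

-49 mV

E_K⁺ = (56.4/1)·log₁₀(6.55/145) = -75.9 mV
E_Na⁺ = (56.4/1)·log₁₀(128/11.8) = 58.4 mV
Vm = (Σ gᵢEᵢ)/(Σ gᵢ) = (11·-75.9 + 2.8·58.4) / (11 + 2.8)
= -671.38 / 13.8 = -48.65 mV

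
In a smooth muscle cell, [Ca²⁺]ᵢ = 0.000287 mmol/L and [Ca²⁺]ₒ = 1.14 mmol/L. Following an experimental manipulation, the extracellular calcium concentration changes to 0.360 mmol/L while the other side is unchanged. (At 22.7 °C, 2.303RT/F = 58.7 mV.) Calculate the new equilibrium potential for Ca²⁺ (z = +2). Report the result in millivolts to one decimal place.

After the shift: [Ca²⁺]_out = 0.360, [Ca²⁺]_in = 0.000287 mmol/L.
E_new = (58.7/2)·log₁₀(0.360/0.000287) = 29.35 · (3.0984) = 90.94 mV

90.9 mV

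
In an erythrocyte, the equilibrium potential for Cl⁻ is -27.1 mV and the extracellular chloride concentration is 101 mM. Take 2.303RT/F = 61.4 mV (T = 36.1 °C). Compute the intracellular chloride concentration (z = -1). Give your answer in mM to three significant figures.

Nernst: E = (61.4/-1) · log₁₀([out]/[in]), so log₁₀([out]/[in]) = -27.1 × -1 / 61.4 = 0.4414.
[out]/[in] = 10^(0.4414) = 2.763.
[in] = 101 / 2.763 = 36.56 mM.

36.6 mM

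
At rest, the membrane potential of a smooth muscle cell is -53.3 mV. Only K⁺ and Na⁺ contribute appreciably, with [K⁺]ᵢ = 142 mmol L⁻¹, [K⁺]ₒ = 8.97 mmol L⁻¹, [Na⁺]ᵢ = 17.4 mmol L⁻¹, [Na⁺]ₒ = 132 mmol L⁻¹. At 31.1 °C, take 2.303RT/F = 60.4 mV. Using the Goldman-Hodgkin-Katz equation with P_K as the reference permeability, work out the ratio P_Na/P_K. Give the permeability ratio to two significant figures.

Let α = P_Na/P_K. GHK: Vm = 60.4·log₁₀[(Kₒ + α·Naₒ)/(Kᵢ + α·Naᵢ)].
10^(Vm/60.4) = 10^(-53.3/60.4) = 0.13108
So 0.13108·(Kᵢ + α·Naᵢ) = Kₒ + α·Naₒ → α = (0.13108·142.0 − 8.97) / (132.0 − 0.13108·17.4)
α = (18.61 − 8.97) / (132.0 − 2.281) = 9.644/129.7 = 0.07434

0.074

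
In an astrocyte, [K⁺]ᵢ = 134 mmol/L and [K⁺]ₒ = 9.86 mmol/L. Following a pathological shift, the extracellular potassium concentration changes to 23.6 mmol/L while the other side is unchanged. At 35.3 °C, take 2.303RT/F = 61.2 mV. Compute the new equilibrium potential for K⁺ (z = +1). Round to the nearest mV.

-46 mV

After the shift: [K⁺]_out = 23.6, [K⁺]_in = 134 mmol/L.
E_new = (61.2/1)·log₁₀(23.6/134) = 61.20 · (-0.7542) = -46.16 mV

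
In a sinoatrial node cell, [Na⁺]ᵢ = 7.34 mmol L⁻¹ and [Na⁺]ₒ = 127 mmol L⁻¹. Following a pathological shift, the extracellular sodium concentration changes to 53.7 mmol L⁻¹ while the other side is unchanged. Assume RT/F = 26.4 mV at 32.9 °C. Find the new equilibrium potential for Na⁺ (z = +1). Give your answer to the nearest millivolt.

After the shift: [Na⁺]_out = 53.7, [Na⁺]_in = 7.34 mmol L⁻¹.
E_new = (26.4/1)·ln(53.7/7.34) = 26.40 · (1.9901) = 52.54 mV

53 mV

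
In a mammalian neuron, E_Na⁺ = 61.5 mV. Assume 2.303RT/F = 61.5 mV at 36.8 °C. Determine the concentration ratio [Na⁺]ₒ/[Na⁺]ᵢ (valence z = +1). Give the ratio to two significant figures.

10

log₁₀([out]/[in]) = E·z/(61.5) = 61.5 × 1 / 61.5 = 1.0000
[out]/[in] = 10^(1.0000) = 10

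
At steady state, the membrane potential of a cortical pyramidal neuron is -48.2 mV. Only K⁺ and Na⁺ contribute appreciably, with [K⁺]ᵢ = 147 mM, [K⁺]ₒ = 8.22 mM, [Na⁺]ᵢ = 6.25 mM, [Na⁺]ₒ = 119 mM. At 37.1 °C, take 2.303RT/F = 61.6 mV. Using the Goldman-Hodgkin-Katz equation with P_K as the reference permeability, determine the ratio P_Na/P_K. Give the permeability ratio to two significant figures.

Let α = P_Na/P_K. GHK: Vm = 61.6·log₁₀[(Kₒ + α·Naₒ)/(Kᵢ + α·Naᵢ)].
10^(Vm/61.6) = 10^(-48.2/61.6) = 0.16502
So 0.16502·(Kᵢ + α·Naᵢ) = Kₒ + α·Naₒ → α = (0.16502·147.0 − 8.22) / (119.0 − 0.16502·6.25)
α = (24.26 − 8.22) / (119.0 − 1.031) = 16.04/118 = 0.1359

0.14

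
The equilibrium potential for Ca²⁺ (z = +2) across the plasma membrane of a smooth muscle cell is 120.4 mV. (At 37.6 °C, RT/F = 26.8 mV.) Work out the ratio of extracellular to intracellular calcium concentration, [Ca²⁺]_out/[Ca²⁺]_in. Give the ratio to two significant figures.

8000

ln([out]/[in]) = E·z/(26.8) = 120.4 × 2 / 26.8 = 8.9851
[out]/[in] = e^(8.9851) = 7983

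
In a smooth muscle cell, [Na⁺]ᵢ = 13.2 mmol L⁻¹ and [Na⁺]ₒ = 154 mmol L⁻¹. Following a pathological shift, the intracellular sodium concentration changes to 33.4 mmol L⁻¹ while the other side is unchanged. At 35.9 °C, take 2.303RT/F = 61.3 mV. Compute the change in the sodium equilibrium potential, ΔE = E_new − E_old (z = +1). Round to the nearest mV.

-25 mV

E_old = (61.3/1)·log₁₀(154/13.2) = 65.40 mV
E_new = (61.3/1)·log₁₀(154/33.4) = 40.69 mV
ΔE = 40.69 − (65.40) = -24.71 mV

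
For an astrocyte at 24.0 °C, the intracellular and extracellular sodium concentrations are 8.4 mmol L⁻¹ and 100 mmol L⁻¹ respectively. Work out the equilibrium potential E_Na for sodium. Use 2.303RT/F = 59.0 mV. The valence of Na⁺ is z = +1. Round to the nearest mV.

63 mV

E = (59.0/z) · log₁₀([Na⁺]_out/[Na⁺]_in) with z = +1.
= (59.0/1) · log₁₀(100/8.4) = 59.00 · log₁₀(11.9)
= 59.00 · (1.0757) = 63.47 mV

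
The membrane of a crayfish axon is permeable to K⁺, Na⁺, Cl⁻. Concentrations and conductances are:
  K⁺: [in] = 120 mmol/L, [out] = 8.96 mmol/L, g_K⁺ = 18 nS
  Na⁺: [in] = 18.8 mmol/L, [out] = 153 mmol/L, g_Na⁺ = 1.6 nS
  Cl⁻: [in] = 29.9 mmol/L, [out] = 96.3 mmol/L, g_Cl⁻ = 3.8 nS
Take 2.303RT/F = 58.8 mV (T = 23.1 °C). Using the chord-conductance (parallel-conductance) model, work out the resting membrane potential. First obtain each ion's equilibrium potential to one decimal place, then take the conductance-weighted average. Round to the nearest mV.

-52 mV

E_K⁺ = (58.8/1)·log₁₀(8.96/120) = -66.3 mV
E_Na⁺ = (58.8/1)·log₁₀(153/18.8) = 53.5 mV
E_Cl⁻ = (58.8/-1)·log₁₀(96.3/29.9) = -29.9 mV
Vm = (Σ gᵢEᵢ)/(Σ gᵢ) = (18·-66.3 + 1.6·53.5 + 3.8·-29.9) / (18 + 1.6 + 3.8)
= -1221.42 / 23.4 = -52.20 mV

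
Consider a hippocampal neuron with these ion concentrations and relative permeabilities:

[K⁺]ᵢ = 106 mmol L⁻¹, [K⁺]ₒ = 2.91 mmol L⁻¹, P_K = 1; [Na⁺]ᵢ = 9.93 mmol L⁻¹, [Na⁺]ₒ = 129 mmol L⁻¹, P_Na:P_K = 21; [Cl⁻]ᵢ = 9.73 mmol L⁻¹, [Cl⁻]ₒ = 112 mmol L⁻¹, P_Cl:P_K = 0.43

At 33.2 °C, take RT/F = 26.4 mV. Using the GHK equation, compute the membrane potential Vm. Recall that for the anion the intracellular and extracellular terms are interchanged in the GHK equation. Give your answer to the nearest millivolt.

53 mV

Vm = 26.4 · ln[(Σ P·[cation]ₒ + Σ P·[anion]ᵢ) / (Σ P·[cation]ᵢ + Σ P·[anion]ₒ)]
Numerator = 1×2.91 + 21×129 + 0.43×9.73 = 2716
Denominator = 1×106 + 21×9.93 + 0.43×112 = 362.7
Vm = 26.4 · ln(7.4887) = 26.4 × (2.0134) = 53.15 mV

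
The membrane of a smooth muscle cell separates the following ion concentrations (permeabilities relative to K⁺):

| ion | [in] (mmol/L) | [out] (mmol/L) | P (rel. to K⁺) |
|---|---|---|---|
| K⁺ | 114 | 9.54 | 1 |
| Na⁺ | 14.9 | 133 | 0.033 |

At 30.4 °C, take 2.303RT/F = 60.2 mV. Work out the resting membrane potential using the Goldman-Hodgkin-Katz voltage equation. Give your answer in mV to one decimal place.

-55.1 mV

Vm = 60.2 · log₁₀[(Σ P·[cation]ₒ + Σ P·[anion]ᵢ) / (Σ P·[cation]ᵢ + Σ P·[anion]ₒ)]
Numerator = 1×9.54 + 0.033×133 = 13.93
Denominator = 1×114 + 0.033×14.9 = 114.5
Vm = 60.2 · log₁₀(0.12166) = 60.2 × (-0.9149) = -55.07 mV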